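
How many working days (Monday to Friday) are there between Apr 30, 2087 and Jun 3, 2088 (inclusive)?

Apr 30, 2087 is a Wednesday.
The range spans 401 days (inclusive of both endpoints).
401 = 7 × 57 + 2, so there are 57 full weeks plus 2 extra days.
Each full week contributes 5 weekdays (Mon–Fri): 57 × 5 = 285.
The 2 extra days are Wednesday, Thursday — 2 of them qualify.
Total: 285 + 2 = 287.

287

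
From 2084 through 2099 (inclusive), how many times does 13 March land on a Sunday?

Day of week of March 13 in each year:
2084: Mon, 2085: Tue, 2086: Wed, 2087: Thu, 2088: Sat, 2089: Sun ✓, 2090: Mon, 2091: Tue, 2092: Thu, 2093: Fri, 2094: Sat, 2095: Sun ✓, 2096: Tue, 2097: Wed, 2098: Thu, 2099: Fri
Sundays: 2089, 2095.

2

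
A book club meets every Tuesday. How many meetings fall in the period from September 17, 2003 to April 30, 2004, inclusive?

32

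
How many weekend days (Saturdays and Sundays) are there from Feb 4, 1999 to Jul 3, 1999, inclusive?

Feb 4, 1999 is a Thursday.
The range spans 150 days (inclusive of both endpoints).
150 = 7 × 21 + 3, so there are 21 full weeks plus 3 extra days.
Each full week contributes 2 weekend days (Sat, Sun): 21 × 2 = 42.
The 3 extra days are Thu, Fri, Sat — 1 of them qualifies.
Total: 42 + 1 = 43.

43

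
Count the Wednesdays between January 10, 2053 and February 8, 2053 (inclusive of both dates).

4 Wednesdays

January 10, 2053 is a Friday.
That's 30 days from start to end, counting both.
30 = 7 × 4 + 2, so there are 4 full weeks plus 2 extra days.
Each full week contributes one Wednesday: 4 so far.
The 2 extra days are Friday, Saturday — none qualify.
Total: 4 + 0 = 4.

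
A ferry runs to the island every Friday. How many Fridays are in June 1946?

1 June 1946 is a Saturday.
That's 30 days from start to end, counting both.
30 = 7 × 4 + 2, so there are 4 full weeks plus 2 extra days.
Each full week contributes one Friday: 4 so far.
The 2 extra days are Saturday, Sunday — none qualify.
Total: 4 + 0 = 4.

4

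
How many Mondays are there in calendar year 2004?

January 1, 2004 is a Thursday.
From January 1, 2004 to December 31, 2004 is 366 days inclusive.
366 = 7 × 52 + 2, so there are 52 full weeks plus 2 extra days.
Each full week contributes one Monday: 52 so far.
The 2 extra days are Thu, Fri — none qualify.
Total: 52 + 0 = 52.

52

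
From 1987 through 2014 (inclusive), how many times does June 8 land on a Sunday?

4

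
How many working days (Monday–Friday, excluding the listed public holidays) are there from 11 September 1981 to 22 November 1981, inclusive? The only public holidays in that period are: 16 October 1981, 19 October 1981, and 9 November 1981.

48

11 September 1981 is a Friday.
The range spans 73 days (inclusive of both endpoints).
73 = 7 × 10 + 3, so there are 10 full weeks plus 3 extra days.
Each full week contributes 5 weekdays (Mon–Fri): 10 × 5 = 50.
The 3 extra days are Fri, Sat, Sun — 1 of them qualifies.
Total: 50 + 1 = 51.
Holidays: 16 October 1981 (Fri); 19 October 1981 (Mon); 9 November 1981 (Mon).
All 3 holidays fall on weekdays, so subtract 3.
Business days: 51 − 3 = 48.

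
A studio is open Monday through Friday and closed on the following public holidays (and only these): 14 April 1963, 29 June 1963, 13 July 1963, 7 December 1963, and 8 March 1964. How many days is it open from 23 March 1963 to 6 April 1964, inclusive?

23 March 1963 is a Saturday.
From 23 March 1963 to 6 April 1964 is 381 days inclusive.
381 = 7 × 54 + 3, so there are 54 full weeks plus 3 extra days.
Each full week contributes 5 weekdays (Mon–Fri): 54 × 5 = 270.
The 3 extra days are Saturday, Sunday, Monday — 1 of them qualifies.
Total: 270 + 1 = 271.
Holidays: 14 April 1963 (Sun); 29 June 1963 (Sat); 13 July 1963 (Sat); 7 December 1963 (Sat); 8 March 1964 (Sun).
None of the 5 holidays fall on a weekday, so nothing to subtract.
Business days: 271 − 0 = 271.

271 business days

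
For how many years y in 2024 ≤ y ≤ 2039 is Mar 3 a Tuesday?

2

Day of week of March 3 in each year:
2024: Sun, 2025: Mon, 2026: Tue ✓, 2027: Wed, 2028: Fri, 2029: Sat, 2030: Sun, 2031: Mon, 2032: Wed, 2033: Thu, 2034: Fri, 2035: Sat, 2036: Mon, 2037: Tue ✓, 2038: Wed, 2039: Thu
Tuesdays: 2026, 2037.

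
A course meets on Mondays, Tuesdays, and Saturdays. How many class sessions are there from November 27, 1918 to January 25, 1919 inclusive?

November 27, 1918 is a Wednesday.
From November 27, 1918 to January 25, 1919 is 60 days inclusive.
60 = 7 × 8 + 4, so there are 8 full weeks plus 4 extra days.
Each full week contributes 3 days from the set (Mon, Tue, Sat): 8 × 3 = 24.
The 4 extra days are Wednesday, Thursday, Friday, Saturday — 1 of them qualifies.
Total: 24 + 1 = 25.

25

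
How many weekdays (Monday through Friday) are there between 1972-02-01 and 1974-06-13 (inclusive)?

618

1972-02-01 is a Tuesday.
From 1972-02-01 to 1974-06-13 is 864 days inclusive.
864 = 7 × 123 + 3, so there are 123 full weeks plus 3 extra days.
Each full week contributes 5 weekdays (Mon–Fri): 123 × 5 = 615.
The 3 extra days are Tue, Wed, Thu — 3 of them qualify.
Total: 615 + 3 = 618.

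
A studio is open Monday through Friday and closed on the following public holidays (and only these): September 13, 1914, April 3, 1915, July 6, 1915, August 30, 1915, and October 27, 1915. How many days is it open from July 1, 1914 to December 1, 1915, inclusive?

368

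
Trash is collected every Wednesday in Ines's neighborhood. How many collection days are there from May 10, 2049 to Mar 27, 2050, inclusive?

46

May 10, 2049 is a Monday.
That's 322 days from start to end, counting both.
322 = 7 × 46, so the span is exactly 46 full weeks.
Each full week contributes one Wednesday: 46 so far.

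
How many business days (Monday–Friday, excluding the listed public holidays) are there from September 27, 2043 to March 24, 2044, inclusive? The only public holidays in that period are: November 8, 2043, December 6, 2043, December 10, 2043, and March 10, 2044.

September 27, 2043 is a Sunday.
The range spans 180 days (inclusive of both endpoints).
180 = 7 × 25 + 5, so there are 25 full weeks plus 5 extra days.
Each full week contributes 5 weekdays (Mon–Fri): 25 × 5 = 125.
The 5 extra days are Sun, Mon, Tue, Wed, Thu — 4 of them qualify.
Total: 125 + 4 = 129.
Holidays: November 8, 2043 (Sun); December 6, 2043 (Sun); December 10, 2043 (Thu); March 10, 2044 (Thu).
2 of the 4 holidays fall on weekdays; the rest are weekends and were already excluded.
Business days: 129 − 2 = 127.

127 business days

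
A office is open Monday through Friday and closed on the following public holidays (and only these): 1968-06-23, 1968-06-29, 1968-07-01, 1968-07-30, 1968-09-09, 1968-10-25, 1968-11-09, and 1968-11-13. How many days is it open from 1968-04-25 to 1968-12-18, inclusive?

165 business days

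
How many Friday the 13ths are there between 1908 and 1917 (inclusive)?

16

Friday-the-13ths by year:
1908: Mar, Nov
1909: Aug
1910: May
1911: Jan, Oct
1912: Sep, Dec
1913: Jun
1914: Feb, Mar, Nov
1915: Aug
1916: Oct
1917: Apr, Jul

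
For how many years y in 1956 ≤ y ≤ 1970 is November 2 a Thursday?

Day of week of November 2 in each year:
1956: Fri, 1957: Sat, 1958: Sun, 1959: Mon, 1960: Wed, 1961: Thu ✓, 1962: Fri, 1963: Sat, 1964: Mon, 1965: Tue, 1966: Wed, 1967: Thu ✓, 1968: Sat, 1969: Sun, 1970: Mon
Thursdays: 1961, 1967.

2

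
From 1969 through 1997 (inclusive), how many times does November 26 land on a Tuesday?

4

Day of week of November 26 in each year:
1969: Wed, 1970: Thu, 1971: Fri, 1972: Sun, 1973: Mon, 1974: Tue ✓, 1975: Wed, 1976: Fri, 1977: Sat, 1978: Sun, 1979: Mon, 1980: Wed, 1981: Thu, 1982: Fri, 1983: Sat, 1984: Mon, 1985: Tue ✓, 1986: Wed, 1987: Thu, 1988: Sat, 1989: Sun, 1990: Mon, 1991: Tue ✓, 1992: Thu, 1993: Fri, 1994: Sat, 1995: Sun, 1996: Tue ✓, 1997: Wed
Tuesdays: 1974, 1985, 1991, 1996.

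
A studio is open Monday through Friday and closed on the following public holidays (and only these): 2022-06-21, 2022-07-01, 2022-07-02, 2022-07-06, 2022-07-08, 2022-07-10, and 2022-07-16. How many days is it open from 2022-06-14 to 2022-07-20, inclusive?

23 working days

2022-06-14 is a Tuesday.
That's 37 days from start to end, counting both.
37 = 7 × 5 + 2, so there are 5 full weeks plus 2 extra days.
Each full week contributes 5 weekdays (Mon–Fri): 5 × 5 = 25.
The 2 extra days are Tuesday, Wednesday — 2 of them qualify.
Total: 25 + 2 = 27.
Holidays: 2022-06-21 (Tue); 2022-07-01 (Fri); 2022-07-02 (Sat); 2022-07-06 (Wed); 2022-07-08 (Fri); 2022-07-10 (Sun); 2022-07-16 (Sat).
4 of the 7 holidays fall on weekdays; the rest are weekends and were already excluded.
Business days: 27 − 4 = 23.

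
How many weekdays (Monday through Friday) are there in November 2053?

20 weekdays

1 November 2053 is a Saturday.
The range spans 30 days (inclusive of both endpoints).
30 = 7 × 4 + 2, so there are 4 full weeks plus 2 extra days.
Each full week contributes 5 weekdays (Mon–Fri): 4 × 5 = 20.
The 2 extra days are Saturday, Sunday — none qualify.
Total: 20 + 0 = 20.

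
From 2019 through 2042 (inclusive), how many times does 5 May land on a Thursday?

3

Day of week of May 5 in each year:
2019: Sun, 2020: Tue, 2021: Wed, 2022: Thu ✓, 2023: Fri, 2024: Sun, 2025: Mon, 2026: Tue, 2027: Wed, 2028: Fri, 2029: Sat, 2030: Sun, 2031: Mon, 2032: Wed, 2033: Thu ✓, 2034: Fri, 2035: Sat, 2036: Mon, 2037: Tue, 2038: Wed, 2039: Thu ✓, 2040: Sat, 2041: Sun, 2042: Mon
Thursdays: 2022, 2033, 2039.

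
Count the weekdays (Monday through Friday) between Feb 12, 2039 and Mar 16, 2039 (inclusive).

23

Feb 12, 2039 is a Saturday.
The range spans 33 days (inclusive of both endpoints).
33 = 7 × 4 + 5, so there are 4 full weeks plus 5 extra days.
Each full week contributes 5 weekdays (Mon–Fri): 4 × 5 = 20.
The 5 extra days are Saturday, Sunday, Monday, Tuesday, Wednesday — 3 of them qualify.
Total: 20 + 3 = 23.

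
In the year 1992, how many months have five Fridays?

4

A month has five Fridays exactly when Friday falls within its first (length − 28) days.
Jan: 31 days, starts Wed → 5 of Wed, Thu, Fri ✓
Feb: 29 days, starts Sat → 5 of Sat
Mar: 31 days, starts Sun → 5 of Sun, Mon, Tue
Apr: 30 days, starts Wed → 5 of Wed, Thu
May: 31 days, starts Fri → 5 of Fri, Sat, Sun ✓
Jun: 30 days, starts Mon → 5 of Mon, Tue
Jul: 31 days, starts Wed → 5 of Wed, Thu, Fri ✓
Aug: 31 days, starts Sat → 5 of Sat, Sun, Mon
Sep: 30 days, starts Tue → 5 of Tue, Wed
Oct: 31 days, starts Thu → 5 of Thu, Fri, Sat ✓
Nov: 30 days, starts Sun → 5 of Sun, Mon
Dec: 31 days, starts Tue → 5 of Tue, Wed, Thu
Months with five Fridays: Jan, May, Jul, Oct.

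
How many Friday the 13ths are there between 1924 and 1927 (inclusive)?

Friday-the-13ths by year:
1924: Jun
1925: Feb, Mar, Nov
1926: Aug
1927: May

6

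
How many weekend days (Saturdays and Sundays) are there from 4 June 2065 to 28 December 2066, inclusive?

4 June 2065 is a Thursday.
That's 573 days from start to end, counting both.
573 = 7 × 81 + 6, so there are 81 full weeks plus 6 extra days.
Each full week contributes 2 weekend days (Sat, Sun): 81 × 2 = 162.
The 6 extra days are Thu, Fri, Sat, Sun, Mon, Tue — 2 of them qualify.
Total: 162 + 2 = 164.

164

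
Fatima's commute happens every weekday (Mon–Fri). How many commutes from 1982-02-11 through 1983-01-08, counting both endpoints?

237

1982-02-11 is a Thursday.
The range spans 332 days (inclusive of both endpoints).
332 = 7 × 47 + 3, so there are 47 full weeks plus 3 extra days.
Each full week contributes 5 weekdays (Mon–Fri): 47 × 5 = 235.
The 3 extra days are Thu, Fri, Sat — 2 of them qualify.
Total: 235 + 2 = 237.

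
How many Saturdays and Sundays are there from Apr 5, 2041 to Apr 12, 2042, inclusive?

107

Apr 5, 2041 is a Friday.
That's 373 days from start to end, counting both.
373 = 7 × 53 + 2, so there are 53 full weeks plus 2 extra days.
Each full week contributes 2 weekend days (Sat, Sun): 53 × 2 = 106.
The 2 extra days are Friday, Saturday — 1 of them qualifies.
Total: 106 + 1 = 107.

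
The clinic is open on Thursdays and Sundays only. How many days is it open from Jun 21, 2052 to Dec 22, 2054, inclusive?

261

Jun 21, 2052 is a Friday.
From Jun 21, 2052 to Dec 22, 2054 is 915 days inclusive.
915 = 7 × 130 + 5, so there are 130 full weeks plus 5 extra days.
Each full week contributes 2 days from the set (Thu, Sun): 130 × 2 = 260.
The 5 extra days are Fri, Sat, Sun, Mon, Tue — 1 of them qualifies.
Total: 260 + 1 = 261.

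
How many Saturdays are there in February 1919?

4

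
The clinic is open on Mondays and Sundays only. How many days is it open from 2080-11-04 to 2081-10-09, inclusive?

2080-11-04 is a Monday.
That's 340 days from start to end, counting both.
340 = 7 × 48 + 4, so there are 48 full weeks plus 4 extra days.
Each full week contributes 2 days from the set (Mon, Sun): 48 × 2 = 96.
The 4 extra days are Mon, Tue, Wed, Thu — 1 of them qualifies.
Total: 96 + 1 = 97.

97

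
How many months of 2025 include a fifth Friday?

4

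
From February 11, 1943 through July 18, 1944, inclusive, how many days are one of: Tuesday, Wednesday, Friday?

February 11, 1943 is a Thursday.
From February 11, 1943 to July 18, 1944 is 524 days inclusive.
524 = 7 × 74 + 6, so there are 74 full weeks plus 6 extra days.
Each full week contributes 3 days from the set (Tue, Wed, Fri): 74 × 3 = 222.
The 6 extra days are Thursday, Friday, Saturday, Sunday, Monday, Tuesday — 2 of them qualify.
Total: 222 + 2 = 224.

224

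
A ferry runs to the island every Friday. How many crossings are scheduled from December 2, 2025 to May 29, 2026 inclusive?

26

December 2, 2025 is a Tuesday.
The range spans 179 days (inclusive of both endpoints).
179 = 7 × 25 + 4, so there are 25 full weeks plus 4 extra days.
Each full week contributes one Friday: 25 so far.
The 4 extra days are Tue, Wed, Thu, Fri — 1 of them qualifies.
Total: 25 + 1 = 26.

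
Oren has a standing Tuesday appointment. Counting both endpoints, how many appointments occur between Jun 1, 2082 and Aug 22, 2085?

169 Tuesdays

Jun 1, 2082 is a Monday.
From Jun 1, 2082 to Aug 22, 2085 is 1179 days inclusive.
1179 = 7 × 168 + 3, so there are 168 full weeks plus 3 extra days.
Each full week contributes one Tuesday: 168 so far.
The 3 extra days are Monday, Tuesday, Wednesday — 1 of them qualifies.
Total: 168 + 1 = 169.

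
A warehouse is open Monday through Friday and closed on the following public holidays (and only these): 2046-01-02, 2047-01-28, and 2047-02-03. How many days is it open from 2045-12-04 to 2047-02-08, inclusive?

308 business days

2045-12-04 is a Monday.
That's 432 days from start to end, counting both.
432 = 7 × 61 + 5, so there are 61 full weeks plus 5 extra days.
Each full week contributes 5 weekdays (Mon–Fri): 61 × 5 = 305.
The 5 extra days are Monday, Tuesday, Wednesday, Thursday, Friday — 5 of them qualify.
Total: 305 + 5 = 310.
Holidays: 2046-01-02 (Tue); 2047-01-28 (Mon); 2047-02-03 (Sun).
2 of the 3 holidays fall on weekdays; the rest are weekends and were already excluded.
Business days: 310 − 2 = 308.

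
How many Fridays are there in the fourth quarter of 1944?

1 October 1944 is a Sunday.
The range spans 92 days (inclusive of both endpoints).
92 = 7 × 13 + 1, so there are 13 full weeks plus 1 extra day.
Each full week contributes one Friday: 13 so far.
The 1 extra day is Sun — none qualify.
Total: 13 + 0 = 13.

13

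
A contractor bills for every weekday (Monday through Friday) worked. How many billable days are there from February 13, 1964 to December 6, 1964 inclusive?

212 weekdays

February 13, 1964 is a Thursday.
The range spans 298 days (inclusive of both endpoints).
298 = 7 × 42 + 4, so there are 42 full weeks plus 4 extra days.
Each full week contributes 5 weekdays (Mon–Fri): 42 × 5 = 210.
The 4 extra days are Thursday, Friday, Saturday, Sunday — 2 of them qualify.
Total: 210 + 2 = 212.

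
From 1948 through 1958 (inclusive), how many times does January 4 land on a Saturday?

1

Day of week of January 4 in each year:
1948: Sun, 1949: Tue, 1950: Wed, 1951: Thu, 1952: Fri, 1953: Sun, 1954: Mon, 1955: Tue, 1956: Wed, 1957: Fri, 1958: Sat ✓
Saturdays: 1958.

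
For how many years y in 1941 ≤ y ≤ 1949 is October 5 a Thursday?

Day of week of October 5 in each year:
1941: Sun, 1942: Mon, 1943: Tue, 1944: Thu ✓, 1945: Fri, 1946: Sat, 1947: Sun, 1948: Tue, 1949: Wed
Thursdays: 1944.

1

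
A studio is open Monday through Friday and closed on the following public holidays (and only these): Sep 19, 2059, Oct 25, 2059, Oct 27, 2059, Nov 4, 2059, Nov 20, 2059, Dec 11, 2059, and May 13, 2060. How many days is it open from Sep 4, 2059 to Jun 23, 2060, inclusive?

Sep 4, 2059 is a Thursday.
From Sep 4, 2059 to Jun 23, 2060 is 294 days inclusive.
294 = 7 × 42, so the span is exactly 42 full weeks.
Each full week contributes 5 weekdays (Mon–Fri): 42 × 5 = 210.
Holidays: Sep 19, 2059 (Fri); Oct 25, 2059 (Sat); Oct 27, 2059 (Mon); Nov 4, 2059 (Tue); Nov 20, 2059 (Thu); Dec 11, 2059 (Thu); May 13, 2060 (Thu).
6 of the 7 holidays fall on weekdays; the rest are weekends and were already excluded.
Business days: 210 − 6 = 204.

204 business days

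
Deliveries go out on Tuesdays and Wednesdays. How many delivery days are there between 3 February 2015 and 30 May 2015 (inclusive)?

34

3 February 2015 is a Tuesday.
That's 117 days from start to end, counting both.
117 = 7 × 16 + 5, so there are 16 full weeks plus 5 extra days.
Each full week contributes 2 days from the set (Tue, Wed): 16 × 2 = 32.
The 5 extra days are Tue, Wed, Thu, Fri, Sat — 2 of them qualify.
Total: 32 + 2 = 34.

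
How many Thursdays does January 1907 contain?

5

1 January 1907 is a Tuesday.
From 1 January 1907 to 31 January 1907 is 31 days inclusive.
31 = 7 × 4 + 3, so there are 4 full weeks plus 3 extra days.
Each full week contributes one Thursday: 4 so far.
The 3 extra days are Tue, Wed, Thu — 1 of them qualifies.
Total: 4 + 1 = 5.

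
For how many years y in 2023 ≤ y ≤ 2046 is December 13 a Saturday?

Day of week of December 13 in each year:
2023: Wed, 2024: Fri, 2025: Sat ✓, 2026: Sun, 2027: Mon, 2028: Wed, 2029: Thu, 2030: Fri, 2031: Sat ✓, 2032: Mon, 2033: Tue, 2034: Wed, 2035: Thu, 2036: Sat ✓, 2037: Sun, 2038: Mon, 2039: Tue, 2040: Thu, 2041: Fri, 2042: Sat ✓, 2043: Sun, 2044: Tue, 2045: Wed, 2046: Thu
Saturdays: 2025, 2031, 2036, 2042.

4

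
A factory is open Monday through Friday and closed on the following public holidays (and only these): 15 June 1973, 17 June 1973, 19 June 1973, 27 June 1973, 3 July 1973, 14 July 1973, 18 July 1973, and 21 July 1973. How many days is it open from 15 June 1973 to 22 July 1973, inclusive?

21 business days

15 June 1973 is a Friday.
That's 38 days from start to end, counting both.
38 = 7 × 5 + 3, so there are 5 full weeks plus 3 extra days.
Each full week contributes 5 weekdays (Mon–Fri): 5 × 5 = 25.
The 3 extra days are Fri, Sat, Sun — 1 of them qualifies.
Total: 25 + 1 = 26.
Holidays: 15 June 1973 (Fri); 17 June 1973 (Sun); 19 June 1973 (Tue); 27 June 1973 (Wed); 3 July 1973 (Tue); 14 July 1973 (Sat); 18 July 1973 (Wed); 21 July 1973 (Sat).
5 of the 8 holidays fall on weekdays; the rest are weekends and were already excluded.
Business days: 26 − 5 = 21.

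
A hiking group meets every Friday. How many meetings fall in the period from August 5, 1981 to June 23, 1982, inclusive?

46 Fridays

August 5, 1981 is a Wednesday.
That's 323 days from start to end, counting both.
323 = 7 × 46 + 1, so there are 46 full weeks plus 1 extra day.
Each full week contributes one Friday: 46 so far.
The 1 extra day is Wednesday — none qualify.
Total: 46 + 0 = 46.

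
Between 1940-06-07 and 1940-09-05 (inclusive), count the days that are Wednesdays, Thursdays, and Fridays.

39

1940-06-07 is a Friday.
That's 91 days from start to end, counting both.
91 = 7 × 13, so the span is exactly 13 full weeks.
Each full week contributes 3 days from the set (Wed, Thu, Fri): 13 × 3 = 39.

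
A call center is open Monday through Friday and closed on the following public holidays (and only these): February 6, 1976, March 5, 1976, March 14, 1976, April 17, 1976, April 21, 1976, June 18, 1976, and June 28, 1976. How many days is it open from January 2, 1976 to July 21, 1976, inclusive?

139

January 2, 1976 is a Friday.
That's 202 days from start to end, counting both.
202 = 7 × 28 + 6, so there are 28 full weeks plus 6 extra days.
Each full week contributes 5 weekdays (Mon–Fri): 28 × 5 = 140.
The 6 extra days are Fri, Sat, Sun, Mon, Tue, Wed — 4 of them qualify.
Total: 140 + 4 = 144.
Holidays: February 6, 1976 (Fri); March 5, 1976 (Fri); March 14, 1976 (Sun); April 17, 1976 (Sat); April 21, 1976 (Wed); June 18, 1976 (Fri); June 28, 1976 (Mon).
5 of the 7 holidays fall on weekdays; the rest are weekends and were already excluded.
Business days: 144 − 5 = 139.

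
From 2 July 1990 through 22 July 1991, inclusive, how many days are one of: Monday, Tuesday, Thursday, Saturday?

2 July 1990 is a Monday.
From 2 July 1990 to 22 July 1991 is 386 days inclusive.
386 = 7 × 55 + 1, so there are 55 full weeks plus 1 extra day.
Each full week contributes 4 days from the set (Mon, Tue, Thu, Sat): 55 × 4 = 220.
The 1 extra day is Mon — 1 of them qualifies.
Total: 220 + 1 = 221.

221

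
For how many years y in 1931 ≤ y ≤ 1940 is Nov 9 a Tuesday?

Day of week of November 9 in each year:
1931: Mon, 1932: Wed, 1933: Thu, 1934: Fri, 1935: Sat, 1936: Mon, 1937: Tue ✓, 1938: Wed, 1939: Thu, 1940: Sat
Tuesdays: 1937.

1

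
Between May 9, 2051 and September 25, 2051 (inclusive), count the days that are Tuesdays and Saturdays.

May 9, 2051 is a Tuesday.
That's 140 days from start to end, counting both.
140 = 7 × 20, so the span is exactly 20 full weeks.
Each full week contributes 2 days from the set (Tue, Sat): 20 × 2 = 40.

40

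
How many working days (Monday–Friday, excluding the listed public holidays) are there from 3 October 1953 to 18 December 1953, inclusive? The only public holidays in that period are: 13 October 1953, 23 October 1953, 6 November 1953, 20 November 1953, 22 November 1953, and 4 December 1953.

50

3 October 1953 is a Saturday.
The range spans 77 days (inclusive of both endpoints).
77 = 7 × 11, so the span is exactly 11 full weeks.
Each full week contributes 5 weekdays (Mon–Fri): 11 × 5 = 55.
Holidays: 13 October 1953 (Tue); 23 October 1953 (Fri); 6 November 1953 (Fri); 20 November 1953 (Fri); 22 November 1953 (Sun); 4 December 1953 (Fri).
5 of the 6 holidays fall on weekdays; the rest are weekends and were already excluded.
Business days: 55 − 5 = 50.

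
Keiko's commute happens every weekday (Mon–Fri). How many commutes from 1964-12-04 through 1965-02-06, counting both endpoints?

1964-12-04 is a Friday.
That's 65 days from start to end, counting both.
65 = 7 × 9 + 2, so there are 9 full weeks plus 2 extra days.
Each full week contributes 5 weekdays (Mon–Fri): 9 × 5 = 45.
The 2 extra days are Friday, Saturday — 1 of them qualifies.
Total: 45 + 1 = 46.

46 weekdays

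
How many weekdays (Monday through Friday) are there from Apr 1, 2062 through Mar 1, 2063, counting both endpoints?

239 weekdays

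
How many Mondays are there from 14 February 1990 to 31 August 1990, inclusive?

14 February 1990 is a Wednesday.
That's 199 days from start to end, counting both.
199 = 7 × 28 + 3, so there are 28 full weeks plus 3 extra days.
Each full week contributes one Monday: 28 so far.
The 3 extra days are Wednesday, Thursday, Friday — none qualify.
Total: 28 + 0 = 28.

28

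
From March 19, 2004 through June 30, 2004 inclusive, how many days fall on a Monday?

15 Mondays

March 19, 2004 is a Friday.
That's 104 days from start to end, counting both.
104 = 7 × 14 + 6, so there are 14 full weeks plus 6 extra days.
Each full week contributes one Monday: 14 so far.
The 6 extra days are Fri, Sat, Sun, Mon, Tue, Wed — 1 of them qualifies.
Total: 14 + 1 = 15.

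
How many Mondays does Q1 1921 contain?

13

January 1, 1921 is a Saturday.
From January 1, 1921 to March 31, 1921 is 90 days inclusive.
90 = 7 × 12 + 6, so there are 12 full weeks plus 6 extra days.
Each full week contributes one Monday: 12 so far.
The 6 extra days are Saturday, Sunday, Monday, Tuesday, Wednesday, Thursday — 1 of them qualifies.
Total: 12 + 1 = 13.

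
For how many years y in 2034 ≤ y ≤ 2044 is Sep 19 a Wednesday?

Day of week of September 19 in each year:
2034: Tue, 2035: Wed ✓, 2036: Fri, 2037: Sat, 2038: Sun, 2039: Mon, 2040: Wed ✓, 2041: Thu, 2042: Fri, 2043: Sat, 2044: Mon
Wednesdays: 2035, 2040.

2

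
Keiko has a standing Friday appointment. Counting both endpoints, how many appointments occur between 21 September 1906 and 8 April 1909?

133

21 September 1906 is a Friday.
The range spans 931 days (inclusive of both endpoints).
931 = 7 × 133, so the span is exactly 133 full weeks.
Each full week contributes one Friday: 133 so far.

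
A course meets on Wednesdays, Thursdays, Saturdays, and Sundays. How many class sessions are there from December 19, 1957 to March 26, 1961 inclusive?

683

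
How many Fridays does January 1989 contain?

Jan 1, 1989 is a Sunday.
From Jan 1, 1989 to Jan 31, 1989 is 31 days inclusive.
31 = 7 × 4 + 3, so there are 4 full weeks plus 3 extra days.
Each full week contributes one Friday: 4 so far.
The 3 extra days are Sunday, Monday, Tuesday — none qualify.
Total: 4 + 0 = 4.

4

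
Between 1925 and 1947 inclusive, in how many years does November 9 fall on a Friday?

3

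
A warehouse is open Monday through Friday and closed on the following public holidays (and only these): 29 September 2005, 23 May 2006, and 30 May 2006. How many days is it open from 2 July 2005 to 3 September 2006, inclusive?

2 July 2005 is a Saturday.
That's 429 days from start to end, counting both.
429 = 7 × 61 + 2, so there are 61 full weeks plus 2 extra days.
Each full week contributes 5 weekdays (Mon–Fri): 61 × 5 = 305.
The 2 extra days are Sat, Sun — none qualify.
Total: 305 + 0 = 305.
Holidays: 29 September 2005 (Thu); 23 May 2006 (Tue); 30 May 2006 (Tue).
All 3 holidays fall on weekdays, so subtract 3.
Business days: 305 − 3 = 302.

302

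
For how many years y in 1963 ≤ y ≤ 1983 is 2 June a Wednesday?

4

Day of week of June 2 in each year:
1963: Sun, 1964: Tue, 1965: Wed ✓, 1966: Thu, 1967: Fri, 1968: Sun, 1969: Mon, 1970: Tue, 1971: Wed ✓, 1972: Fri, 1973: Sat, 1974: Sun, 1975: Mon, 1976: Wed ✓, 1977: Thu, 1978: Fri, 1979: Sat, 1980: Mon, 1981: Tue, 1982: Wed ✓, 1983: Thu
Wednesdays: 1965, 1971, 1976, 1982.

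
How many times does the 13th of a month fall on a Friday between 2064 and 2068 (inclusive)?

Friday-the-13ths by year:
2064: Jun
2065: Feb, Mar, Nov
2066: Aug
2067: May
2068: Jan, Apr, Jul

9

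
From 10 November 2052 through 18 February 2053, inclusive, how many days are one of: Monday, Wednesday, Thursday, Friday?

10 November 2052 is a Sunday.
The range spans 101 days (inclusive of both endpoints).
101 = 7 × 14 + 3, so there are 14 full weeks plus 3 extra days.
Each full week contributes 4 days from the set (Mon, Wed, Thu, Fri): 14 × 4 = 56.
The 3 extra days are Sun, Mon, Tue — 1 of them qualifies.
Total: 56 + 1 = 57.

57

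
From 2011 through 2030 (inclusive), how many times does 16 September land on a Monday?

4

Day of week of September 16 in each year:
2011: Fri, 2012: Sun, 2013: Mon ✓, 2014: Tue, 2015: Wed, 2016: Fri, 2017: Sat, 2018: Sun, 2019: Mon ✓, 2020: Wed, 2021: Thu, 2022: Fri, 2023: Sat, 2024: Mon ✓, 2025: Tue, 2026: Wed, 2027: Thu, 2028: Sat, 2029: Sun, 2030: Mon ✓
Mondays: 2013, 2019, 2024, 2030.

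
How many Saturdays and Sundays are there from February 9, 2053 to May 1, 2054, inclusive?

127

February 9, 2053 is a Sunday.
The range spans 447 days (inclusive of both endpoints).
447 = 7 × 63 + 6, so there are 63 full weeks plus 6 extra days.
Each full week contributes 2 weekend days (Sat, Sun): 63 × 2 = 126.
The 6 extra days are Sun, Mon, Tue, Wed, Thu, Fri — 1 of them qualifies.
Total: 126 + 1 = 127.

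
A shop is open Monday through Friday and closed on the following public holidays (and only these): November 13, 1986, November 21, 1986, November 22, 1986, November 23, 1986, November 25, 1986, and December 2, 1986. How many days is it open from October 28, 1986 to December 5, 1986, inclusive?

October 28, 1986 is a Tuesday.
The range spans 39 days (inclusive of both endpoints).
39 = 7 × 5 + 4, so there are 5 full weeks plus 4 extra days.
Each full week contributes 5 weekdays (Mon–Fri): 5 × 5 = 25.
The 4 extra days are Tuesday, Wednesday, Thursday, Friday — 4 of them qualify.
Total: 25 + 4 = 29.
Holidays: November 13, 1986 (Thu); November 21, 1986 (Fri); November 22, 1986 (Sat); November 23, 1986 (Sun); November 25, 1986 (Tue); December 2, 1986 (Tue).
4 of the 6 holidays fall on weekdays; the rest are weekends and were already excluded.
Business days: 29 − 4 = 25.

25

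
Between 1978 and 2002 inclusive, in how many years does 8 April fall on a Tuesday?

Day of week of April 8 in each year:
1978: Sat, 1979: Sun, 1980: Tue ✓, 1981: Wed, 1982: Thu, 1983: Fri, 1984: Sun, 1985: Mon, 1986: Tue ✓, 1987: Wed, 1988: Fri, 1989: Sat, 1990: Sun, 1991: Mon, 1992: Wed, 1993: Thu, 1994: Fri, 1995: Sat, 1996: Mon, 1997: Tue ✓, 1998: Wed, 1999: Thu, 2000: Sat, 2001: Sun, 2002: Mon
Tuesdays: 1980, 1986, 1997.

3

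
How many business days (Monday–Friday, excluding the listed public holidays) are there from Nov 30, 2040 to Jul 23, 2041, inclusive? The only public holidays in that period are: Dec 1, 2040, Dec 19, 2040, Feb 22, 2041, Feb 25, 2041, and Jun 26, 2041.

164 business days

Nov 30, 2040 is a Friday.
From Nov 30, 2040 to Jul 23, 2041 is 236 days inclusive.
236 = 7 × 33 + 5, so there are 33 full weeks plus 5 extra days.
Each full week contributes 5 weekdays (Mon–Fri): 33 × 5 = 165.
The 5 extra days are Fri, Sat, Sun, Mon, Tue — 3 of them qualify.
Total: 165 + 3 = 168.
Holidays: Dec 1, 2040 (Sat); Dec 19, 2040 (Wed); Feb 22, 2041 (Fri); Feb 25, 2041 (Mon); Jun 26, 2041 (Wed).
4 of the 5 holidays fall on weekdays; the rest are weekends and were already excluded.
Business days: 168 − 4 = 164.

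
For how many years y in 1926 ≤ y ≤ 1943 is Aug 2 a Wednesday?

Day of week of August 2 in each year:
1926: Mon, 1927: Tue, 1928: Thu, 1929: Fri, 1930: Sat, 1931: Sun, 1932: Tue, 1933: Wed ✓, 1934: Thu, 1935: Fri, 1936: Sun, 1937: Mon, 1938: Tue, 1939: Wed ✓, 1940: Fri, 1941: Sat, 1942: Sun, 1943: Mon
Wednesdays: 1933, 1939.

2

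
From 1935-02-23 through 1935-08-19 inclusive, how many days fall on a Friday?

25

1935-02-23 is a Saturday.
From 1935-02-23 to 1935-08-19 is 178 days inclusive.
178 = 7 × 25 + 3, so there are 25 full weeks plus 3 extra days.
Each full week contributes one Friday: 25 so far.
The 3 extra days are Saturday, Sunday, Monday — none qualify.
Total: 25 + 0 = 25.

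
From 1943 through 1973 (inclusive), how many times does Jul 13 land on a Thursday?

5

Day of week of July 13 in each year:
1943: Tue, 1944: Thu ✓, 1945: Fri, 1946: Sat, 1947: Sun, 1948: Tue, 1949: Wed, 1950: Thu ✓, 1951: Fri, 1952: Sun, 1953: Mon, 1954: Tue, 1955: Wed, 1956: Fri, 1957: Sat, 1958: Sun, 1959: Mon, 1960: Wed, 1961: Thu ✓, 1962: Fri, 1963: Sat, 1964: Mon, 1965: Tue, 1966: Wed, 1967: Thu ✓, 1968: Sat, 1969: Sun, 1970: Mon, 1971: Tue, 1972: Thu ✓, 1973: Fri
Thursdays: 1944, 1950, 1961, 1967, 1972.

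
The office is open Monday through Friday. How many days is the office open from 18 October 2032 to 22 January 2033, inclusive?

70

18 October 2032 is a Monday.
That's 97 days from start to end, counting both.
97 = 7 × 13 + 6, so there are 13 full weeks plus 6 extra days.
Each full week contributes 5 weekdays (Mon–Fri): 13 × 5 = 65.
The 6 extra days are Monday, Tuesday, Wednesday, Thursday, Friday, Saturday — 5 of them qualify.
Total: 65 + 5 = 70.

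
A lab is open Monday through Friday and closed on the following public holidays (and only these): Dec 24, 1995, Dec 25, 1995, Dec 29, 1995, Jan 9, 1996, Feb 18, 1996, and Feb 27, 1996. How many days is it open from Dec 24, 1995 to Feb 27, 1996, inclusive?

Dec 24, 1995 is a Sunday.
From Dec 24, 1995 to Feb 27, 1996 is 66 days inclusive.
66 = 7 × 9 + 3, so there are 9 full weeks plus 3 extra days.
Each full week contributes 5 weekdays (Mon–Fri): 9 × 5 = 45.
The 3 extra days are Sun, Mon, Tue — 2 of them qualify.
Total: 45 + 2 = 47.
Holidays: Dec 24, 1995 (Sun); Dec 25, 1995 (Mon); Dec 29, 1995 (Fri); Jan 9, 1996 (Tue); Feb 18, 1996 (Sun); Feb 27, 1996 (Tue).
4 of the 6 holidays fall on weekdays; the rest are weekends and were already excluded.
Business days: 47 − 4 = 43.

43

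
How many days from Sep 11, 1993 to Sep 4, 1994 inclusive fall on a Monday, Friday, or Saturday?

Sep 11, 1993 is a Saturday.
That's 359 days from start to end, counting both.
359 = 7 × 51 + 2, so there are 51 full weeks plus 2 extra days.
Each full week contributes 3 days from the set (Mon, Fri, Sat): 51 × 3 = 153.
The 2 extra days are Saturday, Sunday — 1 of them qualifies.
Total: 153 + 1 = 154.

154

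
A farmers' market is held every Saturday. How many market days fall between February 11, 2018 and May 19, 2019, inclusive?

66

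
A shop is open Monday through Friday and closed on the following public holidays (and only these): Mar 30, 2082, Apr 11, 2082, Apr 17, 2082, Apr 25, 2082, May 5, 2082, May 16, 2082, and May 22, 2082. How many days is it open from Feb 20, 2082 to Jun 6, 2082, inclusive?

Feb 20, 2082 is a Friday.
That's 107 days from start to end, counting both.
107 = 7 × 15 + 2, so there are 15 full weeks plus 2 extra days.
Each full week contributes 5 weekdays (Mon–Fri): 15 × 5 = 75.
The 2 extra days are Friday, Saturday — 1 of them qualifies.
Total: 75 + 1 = 76.
Holidays: Mar 30, 2082 (Mon); Apr 11, 2082 (Sat); Apr 17, 2082 (Fri); Apr 25, 2082 (Sat); May 5, 2082 (Tue); May 16, 2082 (Sat); May 22, 2082 (Fri).
4 of the 7 holidays fall on weekdays; the rest are weekends and were already excluded.
Business days: 76 − 4 = 72.

72 working days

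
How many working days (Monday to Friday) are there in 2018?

Jan 1, 2018 is a Monday.
That's 365 days from start to end, counting both.
365 = 7 × 52 + 1, so there are 52 full weeks plus 1 extra day.
Each full week contributes 5 weekdays (Mon–Fri): 52 × 5 = 260.
The 1 extra day is Mon — 1 of them qualifies.
Total: 260 + 1 = 261.

261 weekdays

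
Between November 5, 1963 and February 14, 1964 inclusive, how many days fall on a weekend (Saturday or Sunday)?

28

November 5, 1963 is a Tuesday.
The range spans 102 days (inclusive of both endpoints).
102 = 7 × 14 + 4, so there are 14 full weeks plus 4 extra days.
Each full week contributes 2 weekend days (Sat, Sun): 14 × 2 = 28.
The 4 extra days are Tue, Wed, Thu, Fri — none qualify.
Total: 28 + 0 = 28.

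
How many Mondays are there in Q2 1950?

1950-04-01 is a Saturday.
The range spans 91 days (inclusive of both endpoints).
91 = 7 × 13, so the span is exactly 13 full weeks.
Each full week contributes one Monday: 13 so far.

13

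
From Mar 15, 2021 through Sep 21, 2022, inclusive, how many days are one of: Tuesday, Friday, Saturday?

238

Mar 15, 2021 is a Monday.
That's 556 days from start to end, counting both.
556 = 7 × 79 + 3, so there are 79 full weeks plus 3 extra days.
Each full week contributes 3 days from the set (Tue, Fri, Sat): 79 × 3 = 237.
The 3 extra days are Mon, Tue, Wed — 1 of them qualifies.
Total: 237 + 1 = 238.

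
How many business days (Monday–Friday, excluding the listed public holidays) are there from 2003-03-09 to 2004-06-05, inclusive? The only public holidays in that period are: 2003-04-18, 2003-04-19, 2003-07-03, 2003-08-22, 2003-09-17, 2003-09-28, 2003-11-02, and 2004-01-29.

320

2003-03-09 is a Sunday.
That's 455 days from start to end, counting both.
455 = 7 × 65, so the span is exactly 65 full weeks.
Each full week contributes 5 weekdays (Mon–Fri): 65 × 5 = 325.
Holidays: 2003-04-18 (Fri); 2003-04-19 (Sat); 2003-07-03 (Thu); 2003-08-22 (Fri); 2003-09-17 (Wed); 2003-09-28 (Sun); 2003-11-02 (Sun); 2004-01-29 (Thu).
5 of the 8 holidays fall on weekdays; the rest are weekends and were already excluded.
Business days: 325 − 5 = 320.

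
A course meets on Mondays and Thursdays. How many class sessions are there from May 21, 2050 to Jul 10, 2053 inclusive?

328

May 21, 2050 is a Saturday.
That's 1147 days from start to end, counting both.
1147 = 7 × 163 + 6, so there are 163 full weeks plus 6 extra days.
Each full week contributes 2 days from the set (Mon, Thu): 163 × 2 = 326.
The 6 extra days are Sat, Sun, Mon, Tue, Wed, Thu — 2 of them qualify.
Total: 326 + 2 = 328.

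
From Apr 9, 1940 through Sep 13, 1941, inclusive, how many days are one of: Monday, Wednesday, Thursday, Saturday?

299

Apr 9, 1940 is a Tuesday.
That's 523 days from start to end, counting both.
523 = 7 × 74 + 5, so there are 74 full weeks plus 5 extra days.
Each full week contributes 4 days from the set (Mon, Wed, Thu, Sat): 74 × 4 = 296.
The 5 extra days are Tuesday, Wednesday, Thursday, Friday, Saturday — 3 of them qualify.
Total: 296 + 3 = 299.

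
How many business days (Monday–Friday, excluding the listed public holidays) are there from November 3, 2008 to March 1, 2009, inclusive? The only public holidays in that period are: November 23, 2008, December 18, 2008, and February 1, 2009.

November 3, 2008 is a Monday.
From November 3, 2008 to March 1, 2009 is 119 days inclusive.
119 = 7 × 17, so the span is exactly 17 full weeks.
Each full week contributes 5 weekdays (Mon–Fri): 17 × 5 = 85.
Holidays: November 23, 2008 (Sun); December 18, 2008 (Thu); February 1, 2009 (Sun).
1 of the 3 holidays fall on weekdays; the rest are weekends and were already excluded.
Business days: 85 − 1 = 84.

84 business days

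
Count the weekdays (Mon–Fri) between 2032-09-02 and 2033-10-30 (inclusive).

2032-09-02 is a Thursday.
From 2032-09-02 to 2033-10-30 is 424 days inclusive.
424 = 7 × 60 + 4, so there are 60 full weeks plus 4 extra days.
Each full week contributes 5 weekdays (Mon–Fri): 60 × 5 = 300.
The 4 extra days are Thu, Fri, Sat, Sun — 2 of them qualify.
Total: 300 + 2 = 302.

302 weekdays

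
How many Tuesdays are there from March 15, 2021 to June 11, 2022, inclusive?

65

March 15, 2021 is a Monday.
From March 15, 2021 to June 11, 2022 is 454 days inclusive.
454 = 7 × 64 + 6, so there are 64 full weeks plus 6 extra days.
Each full week contributes one Tuesday: 64 so far.
The 6 extra days are Mon, Tue, Wed, Thu, Fri, Sat — 1 of them qualifies.
Total: 64 + 1 = 65.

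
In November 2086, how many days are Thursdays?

2086-11-01 is a Friday.
From 2086-11-01 to 2086-11-30 is 30 days inclusive.
30 = 7 × 4 + 2, so there are 4 full weeks plus 2 extra days.
Each full week contributes one Thursday: 4 so far.
The 2 extra days are Fri, Sat — none qualify.
Total: 4 + 0 = 4.

4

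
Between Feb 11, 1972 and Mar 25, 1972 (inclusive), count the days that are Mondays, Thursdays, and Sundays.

Feb 11, 1972 is a Friday.
That's 44 days from start to end, counting both.
44 = 7 × 6 + 2, so there are 6 full weeks plus 2 extra days.
Each full week contributes 3 days from the set (Mon, Thu, Sun): 6 × 3 = 18.
The 2 extra days are Friday, Saturday — none qualify.
Total: 18 + 0 = 18.

18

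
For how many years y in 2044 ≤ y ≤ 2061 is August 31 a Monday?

Day of week of August 31 in each year:
2044: Wed, 2045: Thu, 2046: Fri, 2047: Sat, 2048: Mon ✓, 2049: Tue, 2050: Wed, 2051: Thu, 2052: Sat, 2053: Sun, 2054: Mon ✓, 2055: Tue, 2056: Thu, 2057: Fri, 2058: Sat, 2059: Sun, 2060: Tue, 2061: Wed
Mondays: 2048, 2054.

2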